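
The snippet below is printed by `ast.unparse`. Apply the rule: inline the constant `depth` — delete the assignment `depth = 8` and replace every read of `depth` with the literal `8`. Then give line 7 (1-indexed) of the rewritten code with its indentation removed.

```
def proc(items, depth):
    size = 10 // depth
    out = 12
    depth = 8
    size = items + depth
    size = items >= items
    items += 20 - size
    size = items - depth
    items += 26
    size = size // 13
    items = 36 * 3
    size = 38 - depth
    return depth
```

Transformed code:
def proc(items, depth):
    size = 10 // 8
    out = 12
    size = items + 8
    size = items >= items
    items += 20 - size
    size = items - 8
    items += 26
    size = size // 13
    items = 36 * 3
    size = 38 - 8
    return 8

size = items - 8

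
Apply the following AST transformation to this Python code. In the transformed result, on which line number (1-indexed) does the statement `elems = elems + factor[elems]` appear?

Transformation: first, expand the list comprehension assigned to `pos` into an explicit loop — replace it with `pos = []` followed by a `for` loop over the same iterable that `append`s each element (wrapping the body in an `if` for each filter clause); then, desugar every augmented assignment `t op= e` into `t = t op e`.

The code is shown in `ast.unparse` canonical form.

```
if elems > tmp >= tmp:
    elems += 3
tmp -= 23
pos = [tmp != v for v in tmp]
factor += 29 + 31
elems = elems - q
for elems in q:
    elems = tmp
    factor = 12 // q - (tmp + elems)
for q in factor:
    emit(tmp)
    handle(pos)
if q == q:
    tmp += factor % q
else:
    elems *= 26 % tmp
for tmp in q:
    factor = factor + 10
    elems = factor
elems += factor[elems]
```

Transformed code:
if elems > tmp >= tmp:
    elems = elems + 3
tmp = tmp - 23
pos = []
for v in tmp:
    pos.append(tmp != v)
factor = factor + (29 + 31)
elems = elems - q
for elems in q:
    elems = tmp
    factor = 12 // q - (tmp + elems)
for q in factor:
    emit(tmp)
    handle(pos)
if q == q:
    tmp = tmp + factor % q
else:
    elems = elems * (26 % tmp)
for tmp in q:
    factor = factor + 10
    elems = factor
elems = elems + factor[elems]

22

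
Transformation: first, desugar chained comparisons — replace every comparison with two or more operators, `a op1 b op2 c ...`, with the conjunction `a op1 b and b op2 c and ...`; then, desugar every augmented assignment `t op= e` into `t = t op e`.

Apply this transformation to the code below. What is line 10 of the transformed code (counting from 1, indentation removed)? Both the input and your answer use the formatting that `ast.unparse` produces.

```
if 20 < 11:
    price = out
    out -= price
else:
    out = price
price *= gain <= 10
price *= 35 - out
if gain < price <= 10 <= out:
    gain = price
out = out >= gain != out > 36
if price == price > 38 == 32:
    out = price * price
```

out = out >= gain and gain != out and (out > 36)

Transformed code:
if 20 < 11:
    price = out
    out = out - price
else:
    out = price
price = price * (gain <= 10)
price = price * (35 - out)
if gain < price and price <= 10 and (10 <= out):
    gain = price
out = out >= gain and gain != out and (out > 36)
if price == price and price > 38 and (38 == 32):
    out = price * price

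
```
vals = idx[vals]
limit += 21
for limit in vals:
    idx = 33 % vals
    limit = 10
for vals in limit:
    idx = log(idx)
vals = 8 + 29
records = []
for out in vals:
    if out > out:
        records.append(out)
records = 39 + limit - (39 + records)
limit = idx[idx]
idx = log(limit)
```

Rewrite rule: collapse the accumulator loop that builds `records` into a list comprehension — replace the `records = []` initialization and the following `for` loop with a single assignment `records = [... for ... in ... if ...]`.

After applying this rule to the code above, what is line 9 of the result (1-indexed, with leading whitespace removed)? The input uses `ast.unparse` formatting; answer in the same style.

Transformed code:
vals = idx[vals]
limit += 21
for limit in vals:
    idx = 33 % vals
    limit = 10
for vals in limit:
    idx = log(idx)
vals = 8 + 29
records = [out for out in vals if out > out]
records = 39 + limit - (39 + records)
limit = idx[idx]
idx = log(limit)

records = [out for out in vals if out > out]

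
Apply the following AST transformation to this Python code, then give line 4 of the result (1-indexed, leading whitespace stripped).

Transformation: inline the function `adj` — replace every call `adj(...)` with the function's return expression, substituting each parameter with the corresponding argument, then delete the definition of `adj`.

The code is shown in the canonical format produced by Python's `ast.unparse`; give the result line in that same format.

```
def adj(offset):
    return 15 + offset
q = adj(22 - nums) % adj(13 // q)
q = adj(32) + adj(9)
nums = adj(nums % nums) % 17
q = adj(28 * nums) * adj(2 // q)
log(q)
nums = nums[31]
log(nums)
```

Transformed code:
q = (15 + (22 - nums)) % (15 + 13 // q)
q = 15 + 32 + (15 + 9)
nums = (15 + nums % nums) % 17
q = (15 + 28 * nums) * (15 + 2 // q)
log(q)
nums = nums[31]
log(nums)

q = (15 + 28 * nums) * (15 + 2 // q)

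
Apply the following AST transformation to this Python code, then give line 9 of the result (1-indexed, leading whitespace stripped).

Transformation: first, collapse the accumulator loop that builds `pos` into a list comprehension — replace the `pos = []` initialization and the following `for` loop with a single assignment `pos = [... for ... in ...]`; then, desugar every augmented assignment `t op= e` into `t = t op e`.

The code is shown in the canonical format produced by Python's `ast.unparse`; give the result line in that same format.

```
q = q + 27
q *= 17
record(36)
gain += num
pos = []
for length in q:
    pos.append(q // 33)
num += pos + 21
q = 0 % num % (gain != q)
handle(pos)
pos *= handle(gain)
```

pos = pos * handle(gain)

Transformed code:
q = q + 27
q = q * 17
record(36)
gain = gain + num
pos = [q // 33 for length in q]
num = num + (pos + 21)
q = 0 % num % (gain != q)
handle(pos)
pos = pos * handle(gain)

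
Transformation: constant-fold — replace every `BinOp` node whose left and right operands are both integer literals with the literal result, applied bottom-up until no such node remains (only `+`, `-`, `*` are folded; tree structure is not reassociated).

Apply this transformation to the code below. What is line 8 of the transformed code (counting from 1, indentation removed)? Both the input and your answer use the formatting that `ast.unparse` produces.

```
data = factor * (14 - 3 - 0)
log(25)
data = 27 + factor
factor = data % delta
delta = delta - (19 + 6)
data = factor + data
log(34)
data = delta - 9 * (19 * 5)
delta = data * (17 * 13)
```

Transformed code:
data = factor * 11
log(25)
data = 27 + factor
factor = data % delta
delta = delta - 25
data = factor + data
log(34)
data = delta - 855
delta = data * 221

data = delta - 855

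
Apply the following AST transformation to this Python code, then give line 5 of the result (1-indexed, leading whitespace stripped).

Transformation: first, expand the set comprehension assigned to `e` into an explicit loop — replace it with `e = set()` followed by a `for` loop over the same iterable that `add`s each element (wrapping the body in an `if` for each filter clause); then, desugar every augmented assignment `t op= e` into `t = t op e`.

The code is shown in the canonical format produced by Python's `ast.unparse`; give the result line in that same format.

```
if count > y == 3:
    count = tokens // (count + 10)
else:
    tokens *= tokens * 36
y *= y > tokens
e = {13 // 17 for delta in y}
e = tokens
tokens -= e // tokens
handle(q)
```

y = y * (y > tokens)

Transformed code:
if count > y == 3:
    count = tokens // (count + 10)
else:
    tokens = tokens * (tokens * 36)
y = y * (y > tokens)
e = set()
for delta in y:
    e.add(13 // 17)
e = tokens
tokens = tokens - e // tokens
handle(q)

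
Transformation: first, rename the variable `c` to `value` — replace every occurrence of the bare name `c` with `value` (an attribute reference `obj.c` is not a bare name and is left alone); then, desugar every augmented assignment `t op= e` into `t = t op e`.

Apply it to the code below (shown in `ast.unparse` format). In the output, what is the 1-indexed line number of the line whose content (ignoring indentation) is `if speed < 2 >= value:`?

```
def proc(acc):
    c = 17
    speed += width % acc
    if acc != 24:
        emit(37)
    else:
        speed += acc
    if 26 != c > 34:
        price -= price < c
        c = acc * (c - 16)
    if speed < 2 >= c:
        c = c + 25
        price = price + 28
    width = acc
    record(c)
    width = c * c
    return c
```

11

Transformed code:
def proc(acc):
    value = 17
    speed = speed + width % acc
    if acc != 24:
        emit(37)
    else:
        speed = speed + acc
    if 26 != value > 34:
        price = price - (price < value)
        value = acc * (value - 16)
    if speed < 2 >= value:
        value = value + 25
        price = price + 28
    width = acc
    record(value)
    width = value * value
    return value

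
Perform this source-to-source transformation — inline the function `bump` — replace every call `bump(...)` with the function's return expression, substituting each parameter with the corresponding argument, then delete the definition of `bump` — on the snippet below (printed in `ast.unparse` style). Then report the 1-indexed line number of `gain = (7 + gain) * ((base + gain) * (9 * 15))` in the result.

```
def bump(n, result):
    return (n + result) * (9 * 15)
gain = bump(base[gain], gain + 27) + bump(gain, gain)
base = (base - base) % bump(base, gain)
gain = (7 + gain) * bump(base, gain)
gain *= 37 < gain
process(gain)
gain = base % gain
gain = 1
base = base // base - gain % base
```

Transformed code:
gain = (base[gain] + (gain + 27)) * (9 * 15) + (gain + gain) * (9 * 15)
base = (base - base) % ((base + gain) * (9 * 15))
gain = (7 + gain) * ((base + gain) * (9 * 15))
gain *= 37 < gain
process(gain)
gain = base % gain
gain = 1
base = base // base - gain % base

3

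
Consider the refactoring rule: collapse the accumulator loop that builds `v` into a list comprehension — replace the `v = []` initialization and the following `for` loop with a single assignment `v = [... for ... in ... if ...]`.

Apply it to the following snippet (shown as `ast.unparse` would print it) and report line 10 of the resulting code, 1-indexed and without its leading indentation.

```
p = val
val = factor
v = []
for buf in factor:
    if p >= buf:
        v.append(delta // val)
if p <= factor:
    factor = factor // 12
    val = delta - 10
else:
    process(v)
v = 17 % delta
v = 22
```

Transformed code:
p = val
val = factor
v = [delta // val for buf in factor if p >= buf]
if p <= factor:
    factor = factor // 12
    val = delta - 10
else:
    process(v)
v = 17 % delta
v = 22

v = 22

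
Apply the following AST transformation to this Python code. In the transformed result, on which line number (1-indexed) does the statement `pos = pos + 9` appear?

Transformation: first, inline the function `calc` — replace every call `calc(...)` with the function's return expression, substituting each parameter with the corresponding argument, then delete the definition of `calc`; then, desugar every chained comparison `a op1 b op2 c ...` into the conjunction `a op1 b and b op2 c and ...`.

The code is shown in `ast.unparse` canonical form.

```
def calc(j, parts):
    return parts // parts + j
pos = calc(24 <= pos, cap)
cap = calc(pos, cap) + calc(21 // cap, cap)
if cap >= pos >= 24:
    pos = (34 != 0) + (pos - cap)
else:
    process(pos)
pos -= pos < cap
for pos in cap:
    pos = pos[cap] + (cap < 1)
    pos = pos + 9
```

Transformed code:
pos = cap // cap + (24 <= pos)
cap = cap // cap + pos + (cap // cap + 21 // cap)
if cap >= pos and pos >= 24:
    pos = (34 != 0) + (pos - cap)
else:
    process(pos)
pos -= pos < cap
for pos in cap:
    pos = pos[cap] + (cap < 1)
    pos = pos + 9

10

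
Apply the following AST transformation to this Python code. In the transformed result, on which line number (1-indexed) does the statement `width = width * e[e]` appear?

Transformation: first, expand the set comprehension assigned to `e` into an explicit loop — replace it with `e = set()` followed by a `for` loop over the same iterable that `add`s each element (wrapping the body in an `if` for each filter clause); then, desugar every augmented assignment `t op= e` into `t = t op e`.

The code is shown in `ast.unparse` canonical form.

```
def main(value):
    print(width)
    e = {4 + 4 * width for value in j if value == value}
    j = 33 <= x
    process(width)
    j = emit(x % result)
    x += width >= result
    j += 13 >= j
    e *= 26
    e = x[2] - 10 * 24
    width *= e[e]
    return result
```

14

Transformed code:
def main(value):
    print(width)
    e = set()
    for value in j:
        if value == value:
            e.add(4 + 4 * width)
    j = 33 <= x
    process(width)
    j = emit(x % result)
    x = x + (width >= result)
    j = j + (13 >= j)
    e = e * 26
    e = x[2] - 10 * 24
    width = width * e[e]
    return result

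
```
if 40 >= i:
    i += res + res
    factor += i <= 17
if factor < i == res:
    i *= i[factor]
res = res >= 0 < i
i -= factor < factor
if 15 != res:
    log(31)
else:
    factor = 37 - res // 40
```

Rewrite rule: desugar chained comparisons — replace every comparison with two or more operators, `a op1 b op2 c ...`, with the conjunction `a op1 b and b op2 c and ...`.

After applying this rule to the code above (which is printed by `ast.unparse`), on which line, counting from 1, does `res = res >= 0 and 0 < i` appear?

Transformed code:
if 40 >= i:
    i += res + res
    factor += i <= 17
if factor < i and i == res:
    i *= i[factor]
res = res >= 0 and 0 < i
i -= factor < factor
if 15 != res:
    log(31)
else:
    factor = 37 - res // 40

6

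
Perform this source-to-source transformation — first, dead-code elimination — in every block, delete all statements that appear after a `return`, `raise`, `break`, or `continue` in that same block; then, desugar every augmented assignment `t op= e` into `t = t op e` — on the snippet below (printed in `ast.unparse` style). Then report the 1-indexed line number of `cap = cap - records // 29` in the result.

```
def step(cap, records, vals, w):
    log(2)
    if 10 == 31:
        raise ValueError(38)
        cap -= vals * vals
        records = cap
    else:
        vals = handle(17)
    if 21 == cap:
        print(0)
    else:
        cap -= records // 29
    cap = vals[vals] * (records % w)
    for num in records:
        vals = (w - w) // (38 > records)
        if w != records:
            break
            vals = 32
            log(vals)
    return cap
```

10

Transformed code:
def step(cap, records, vals, w):
    log(2)
    if 10 == 31:
        raise ValueError(38)
    else:
        vals = handle(17)
    if 21 == cap:
        print(0)
    else:
        cap = cap - records // 29
    cap = vals[vals] * (records % w)
    for num in records:
        vals = (w - w) // (38 > records)
        if w != records:
            break
    return cap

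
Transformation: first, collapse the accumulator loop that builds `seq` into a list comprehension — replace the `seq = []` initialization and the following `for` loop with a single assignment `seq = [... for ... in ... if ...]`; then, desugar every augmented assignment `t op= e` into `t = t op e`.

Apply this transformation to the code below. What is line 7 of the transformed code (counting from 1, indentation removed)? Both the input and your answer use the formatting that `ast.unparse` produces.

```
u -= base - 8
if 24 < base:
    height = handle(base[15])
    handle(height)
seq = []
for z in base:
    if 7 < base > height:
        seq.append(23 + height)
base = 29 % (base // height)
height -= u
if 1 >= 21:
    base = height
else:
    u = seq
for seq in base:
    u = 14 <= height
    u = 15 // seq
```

height = height - u

Transformed code:
u = u - (base - 8)
if 24 < base:
    height = handle(base[15])
    handle(height)
seq = [23 + height for z in base if 7 < base > height]
base = 29 % (base // height)
height = height - u
if 1 >= 21:
    base = height
else:
    u = seq
for seq in base:
    u = 14 <= height
    u = 15 // seq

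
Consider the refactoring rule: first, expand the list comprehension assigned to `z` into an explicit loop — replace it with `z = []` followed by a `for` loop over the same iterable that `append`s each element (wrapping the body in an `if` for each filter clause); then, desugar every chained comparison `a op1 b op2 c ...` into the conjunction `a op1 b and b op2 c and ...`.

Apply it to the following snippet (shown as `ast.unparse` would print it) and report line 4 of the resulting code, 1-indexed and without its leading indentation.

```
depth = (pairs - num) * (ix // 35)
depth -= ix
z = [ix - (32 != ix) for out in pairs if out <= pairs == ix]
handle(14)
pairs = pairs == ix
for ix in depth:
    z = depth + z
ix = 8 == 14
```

Transformed code:
depth = (pairs - num) * (ix // 35)
depth -= ix
z = []
for out in pairs:
    if out <= pairs and pairs == ix:
        z.append(ix - (32 != ix))
handle(14)
pairs = pairs == ix
for ix in depth:
    z = depth + z
ix = 8 == 14

for out in pairs:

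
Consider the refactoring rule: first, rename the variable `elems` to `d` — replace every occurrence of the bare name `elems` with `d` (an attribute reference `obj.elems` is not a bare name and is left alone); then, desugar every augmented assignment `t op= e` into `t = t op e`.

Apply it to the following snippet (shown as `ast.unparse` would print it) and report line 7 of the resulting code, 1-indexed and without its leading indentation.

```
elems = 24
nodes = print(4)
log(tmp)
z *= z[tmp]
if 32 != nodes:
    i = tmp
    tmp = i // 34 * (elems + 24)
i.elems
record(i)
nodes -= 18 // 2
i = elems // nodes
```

tmp = i // 34 * (d + 24)

Transformed code:
d = 24
nodes = print(4)
log(tmp)
z = z * z[tmp]
if 32 != nodes:
    i = tmp
    tmp = i // 34 * (d + 24)
i.elems
record(i)
nodes = nodes - 18 // 2
i = d // nodes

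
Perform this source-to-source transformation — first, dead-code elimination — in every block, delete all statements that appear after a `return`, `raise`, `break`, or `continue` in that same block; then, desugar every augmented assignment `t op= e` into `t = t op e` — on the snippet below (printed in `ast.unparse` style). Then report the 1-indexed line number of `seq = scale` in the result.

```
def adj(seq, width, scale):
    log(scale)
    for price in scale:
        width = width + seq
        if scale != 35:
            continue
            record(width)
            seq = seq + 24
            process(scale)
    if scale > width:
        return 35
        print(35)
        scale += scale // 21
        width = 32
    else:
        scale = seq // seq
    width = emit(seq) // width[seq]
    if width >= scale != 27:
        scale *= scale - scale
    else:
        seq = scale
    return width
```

15

Transformed code:
def adj(seq, width, scale):
    log(scale)
    for price in scale:
        width = width + seq
        if scale != 35:
            continue
    if scale > width:
        return 35
    else:
        scale = seq // seq
    width = emit(seq) // width[seq]
    if width >= scale != 27:
        scale = scale * (scale - scale)
    else:
        seq = scale
    return width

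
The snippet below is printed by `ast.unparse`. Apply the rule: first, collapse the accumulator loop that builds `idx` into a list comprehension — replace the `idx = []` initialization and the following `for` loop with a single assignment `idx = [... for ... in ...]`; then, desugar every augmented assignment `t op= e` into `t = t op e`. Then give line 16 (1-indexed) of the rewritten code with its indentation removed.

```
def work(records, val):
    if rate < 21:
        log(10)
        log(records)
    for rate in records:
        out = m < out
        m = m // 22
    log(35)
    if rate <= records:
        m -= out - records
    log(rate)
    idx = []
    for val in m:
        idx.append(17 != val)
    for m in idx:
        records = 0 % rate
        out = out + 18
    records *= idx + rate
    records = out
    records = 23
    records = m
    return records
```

Transformed code:
def work(records, val):
    if rate < 21:
        log(10)
        log(records)
    for rate in records:
        out = m < out
        m = m // 22
    log(35)
    if rate <= records:
        m = m - (out - records)
    log(rate)
    idx = [17 != val for val in m]
    for m in idx:
        records = 0 % rate
        out = out + 18
    records = records * (idx + rate)
    records = out
    records = 23
    records = m
    return records

records = records * (idx + rate)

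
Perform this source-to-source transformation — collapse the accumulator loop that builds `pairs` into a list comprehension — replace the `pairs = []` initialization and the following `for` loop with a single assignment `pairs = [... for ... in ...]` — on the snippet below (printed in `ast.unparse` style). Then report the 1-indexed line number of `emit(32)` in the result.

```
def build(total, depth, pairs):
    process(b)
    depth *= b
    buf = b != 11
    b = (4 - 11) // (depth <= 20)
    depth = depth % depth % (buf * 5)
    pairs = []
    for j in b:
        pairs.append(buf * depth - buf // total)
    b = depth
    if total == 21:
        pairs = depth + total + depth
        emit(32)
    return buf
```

Transformed code:
def build(total, depth, pairs):
    process(b)
    depth *= b
    buf = b != 11
    b = (4 - 11) // (depth <= 20)
    depth = depth % depth % (buf * 5)
    pairs = [buf * depth - buf // total for j in b]
    b = depth
    if total == 21:
        pairs = depth + total + depth
        emit(32)
    return buf

11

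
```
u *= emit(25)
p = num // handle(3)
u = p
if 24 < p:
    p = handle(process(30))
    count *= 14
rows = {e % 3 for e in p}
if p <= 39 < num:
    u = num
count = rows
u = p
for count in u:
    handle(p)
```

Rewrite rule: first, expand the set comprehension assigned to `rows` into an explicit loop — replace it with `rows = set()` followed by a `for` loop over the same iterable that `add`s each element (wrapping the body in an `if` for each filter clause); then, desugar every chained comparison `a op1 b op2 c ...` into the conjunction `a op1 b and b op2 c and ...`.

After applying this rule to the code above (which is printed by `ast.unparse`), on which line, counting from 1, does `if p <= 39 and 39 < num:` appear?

Transformed code:
u *= emit(25)
p = num // handle(3)
u = p
if 24 < p:
    p = handle(process(30))
    count *= 14
rows = set()
for e in p:
    rows.add(e % 3)
if p <= 39 and 39 < num:
    u = num
count = rows
u = p
for count in u:
    handle(p)

10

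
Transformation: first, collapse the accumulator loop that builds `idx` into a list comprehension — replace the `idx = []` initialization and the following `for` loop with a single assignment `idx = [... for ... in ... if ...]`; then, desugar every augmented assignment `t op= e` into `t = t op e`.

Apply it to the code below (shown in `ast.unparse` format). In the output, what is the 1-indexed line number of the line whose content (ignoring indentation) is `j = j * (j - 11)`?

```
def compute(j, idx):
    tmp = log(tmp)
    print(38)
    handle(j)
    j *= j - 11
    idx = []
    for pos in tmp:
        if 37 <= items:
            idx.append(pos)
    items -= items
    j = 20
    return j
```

Transformed code:
def compute(j, idx):
    tmp = log(tmp)
    print(38)
    handle(j)
    j = j * (j - 11)
    idx = [pos for pos in tmp if 37 <= items]
    items = items - items
    j = 20
    return j

5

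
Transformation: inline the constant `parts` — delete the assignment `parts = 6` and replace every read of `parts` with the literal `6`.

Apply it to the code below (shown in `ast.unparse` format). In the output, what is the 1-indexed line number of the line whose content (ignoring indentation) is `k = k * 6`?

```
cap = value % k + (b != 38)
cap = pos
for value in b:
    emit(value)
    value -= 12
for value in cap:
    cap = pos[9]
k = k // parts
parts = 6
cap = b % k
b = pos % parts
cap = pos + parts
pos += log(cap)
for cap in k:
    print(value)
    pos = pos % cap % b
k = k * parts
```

16

Transformed code:
cap = value % k + (b != 38)
cap = pos
for value in b:
    emit(value)
    value -= 12
for value in cap:
    cap = pos[9]
k = k // 6
cap = b % k
b = pos % 6
cap = pos + 6
pos += log(cap)
for cap in k:
    print(value)
    pos = pos % cap % b
k = k * 6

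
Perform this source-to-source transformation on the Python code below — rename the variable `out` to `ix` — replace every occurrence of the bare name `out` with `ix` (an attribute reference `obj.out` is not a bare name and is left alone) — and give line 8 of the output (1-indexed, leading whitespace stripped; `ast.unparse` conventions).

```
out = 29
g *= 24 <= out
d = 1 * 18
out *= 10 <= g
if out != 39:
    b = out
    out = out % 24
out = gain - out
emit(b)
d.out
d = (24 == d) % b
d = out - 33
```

Transformed code:
ix = 29
g *= 24 <= ix
d = 1 * 18
ix *= 10 <= g
if ix != 39:
    b = ix
    ix = ix % 24
ix = gain - ix
emit(b)
d.out
d = (24 == d) % b
d = ix - 33

ix = gain - ix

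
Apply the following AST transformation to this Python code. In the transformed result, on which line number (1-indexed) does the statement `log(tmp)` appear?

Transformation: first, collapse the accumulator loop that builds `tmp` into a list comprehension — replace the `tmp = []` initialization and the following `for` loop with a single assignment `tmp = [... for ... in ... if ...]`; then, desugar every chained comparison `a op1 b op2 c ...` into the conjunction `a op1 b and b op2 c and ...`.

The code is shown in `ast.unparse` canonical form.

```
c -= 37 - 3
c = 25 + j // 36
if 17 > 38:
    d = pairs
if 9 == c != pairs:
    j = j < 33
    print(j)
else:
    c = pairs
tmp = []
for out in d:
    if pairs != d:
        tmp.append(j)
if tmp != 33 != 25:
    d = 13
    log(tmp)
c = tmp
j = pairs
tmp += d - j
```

Transformed code:
c -= 37 - 3
c = 25 + j // 36
if 17 > 38:
    d = pairs
if 9 == c and c != pairs:
    j = j < 33
    print(j)
else:
    c = pairs
tmp = [j for out in d if pairs != d]
if tmp != 33 and 33 != 25:
    d = 13
    log(tmp)
c = tmp
j = pairs
tmp += d - j

13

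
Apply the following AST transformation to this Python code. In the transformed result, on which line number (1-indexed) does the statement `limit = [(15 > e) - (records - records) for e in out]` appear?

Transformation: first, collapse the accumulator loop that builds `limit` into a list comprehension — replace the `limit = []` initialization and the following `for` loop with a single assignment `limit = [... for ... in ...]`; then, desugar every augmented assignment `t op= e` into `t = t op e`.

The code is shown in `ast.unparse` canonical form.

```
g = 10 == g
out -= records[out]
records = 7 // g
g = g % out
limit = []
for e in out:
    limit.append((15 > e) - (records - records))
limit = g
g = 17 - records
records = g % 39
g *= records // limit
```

Transformed code:
g = 10 == g
out = out - records[out]
records = 7 // g
g = g % out
limit = [(15 > e) - (records - records) for e in out]
limit = g
g = 17 - records
records = g % 39
g = g * (records // limit)

5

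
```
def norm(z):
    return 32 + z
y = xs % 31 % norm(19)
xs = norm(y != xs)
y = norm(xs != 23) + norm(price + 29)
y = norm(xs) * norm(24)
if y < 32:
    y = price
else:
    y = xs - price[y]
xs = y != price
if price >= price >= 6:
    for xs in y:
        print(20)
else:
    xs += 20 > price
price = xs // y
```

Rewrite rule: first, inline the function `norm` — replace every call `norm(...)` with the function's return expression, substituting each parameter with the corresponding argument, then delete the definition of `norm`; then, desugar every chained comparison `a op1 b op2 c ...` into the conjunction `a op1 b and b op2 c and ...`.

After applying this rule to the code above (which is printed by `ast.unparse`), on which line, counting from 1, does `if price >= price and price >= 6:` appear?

10

Transformed code:
y = xs % 31 % (32 + 19)
xs = 32 + (y != xs)
y = 32 + (xs != 23) + (32 + (price + 29))
y = (32 + xs) * (32 + 24)
if y < 32:
    y = price
else:
    y = xs - price[y]
xs = y != price
if price >= price and price >= 6:
    for xs in y:
        print(20)
else:
    xs += 20 > price
price = xs // y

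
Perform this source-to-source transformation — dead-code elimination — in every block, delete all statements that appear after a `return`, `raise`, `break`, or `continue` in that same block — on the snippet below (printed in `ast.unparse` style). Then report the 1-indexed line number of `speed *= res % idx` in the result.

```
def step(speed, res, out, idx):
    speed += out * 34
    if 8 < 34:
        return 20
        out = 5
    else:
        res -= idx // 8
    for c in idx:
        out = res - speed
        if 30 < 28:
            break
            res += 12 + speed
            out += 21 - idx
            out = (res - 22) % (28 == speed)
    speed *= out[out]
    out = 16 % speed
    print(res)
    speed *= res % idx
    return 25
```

Transformed code:
def step(speed, res, out, idx):
    speed += out * 34
    if 8 < 34:
        return 20
    else:
        res -= idx // 8
    for c in idx:
        out = res - speed
        if 30 < 28:
            break
    speed *= out[out]
    out = 16 % speed
    print(res)
    speed *= res % idx
    return 25

14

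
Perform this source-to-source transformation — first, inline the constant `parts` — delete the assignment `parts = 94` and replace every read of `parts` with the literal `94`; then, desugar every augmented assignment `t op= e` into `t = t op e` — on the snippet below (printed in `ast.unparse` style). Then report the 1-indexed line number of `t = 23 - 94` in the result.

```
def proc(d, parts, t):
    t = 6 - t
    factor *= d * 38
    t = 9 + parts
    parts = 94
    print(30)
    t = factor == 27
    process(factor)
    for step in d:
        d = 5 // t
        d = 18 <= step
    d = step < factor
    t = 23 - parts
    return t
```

12

Transformed code:
def proc(d, parts, t):
    t = 6 - t
    factor = factor * (d * 38)
    t = 9 + 94
    print(30)
    t = factor == 27
    process(factor)
    for step in d:
        d = 5 // t
        d = 18 <= step
    d = step < factor
    t = 23 - 94
    return t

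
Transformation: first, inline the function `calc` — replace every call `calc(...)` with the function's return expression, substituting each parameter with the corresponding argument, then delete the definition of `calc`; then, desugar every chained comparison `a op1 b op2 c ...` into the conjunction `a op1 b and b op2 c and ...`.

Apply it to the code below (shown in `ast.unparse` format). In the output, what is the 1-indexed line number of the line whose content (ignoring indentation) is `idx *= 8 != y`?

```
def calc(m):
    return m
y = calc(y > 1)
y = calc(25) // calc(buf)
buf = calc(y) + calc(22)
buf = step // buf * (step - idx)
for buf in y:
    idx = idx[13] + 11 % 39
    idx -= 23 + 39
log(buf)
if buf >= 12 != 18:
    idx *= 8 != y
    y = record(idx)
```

10

Transformed code:
y = y > 1
y = 25 // buf
buf = y + 22
buf = step // buf * (step - idx)
for buf in y:
    idx = idx[13] + 11 % 39
    idx -= 23 + 39
log(buf)
if buf >= 12 and 12 != 18:
    idx *= 8 != y
    y = record(idx)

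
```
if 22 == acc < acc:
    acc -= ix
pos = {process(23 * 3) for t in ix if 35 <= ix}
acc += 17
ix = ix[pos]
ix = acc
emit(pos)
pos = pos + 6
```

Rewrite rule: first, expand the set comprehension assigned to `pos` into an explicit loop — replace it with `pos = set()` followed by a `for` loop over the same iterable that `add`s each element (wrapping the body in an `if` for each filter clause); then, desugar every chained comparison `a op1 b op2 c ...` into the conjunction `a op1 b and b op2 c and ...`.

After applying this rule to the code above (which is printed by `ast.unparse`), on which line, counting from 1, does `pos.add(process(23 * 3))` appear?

Transformed code:
if 22 == acc and acc < acc:
    acc -= ix
pos = set()
for t in ix:
    if 35 <= ix:
        pos.add(process(23 * 3))
acc += 17
ix = ix[pos]
ix = acc
emit(pos)
pos = pos + 6

6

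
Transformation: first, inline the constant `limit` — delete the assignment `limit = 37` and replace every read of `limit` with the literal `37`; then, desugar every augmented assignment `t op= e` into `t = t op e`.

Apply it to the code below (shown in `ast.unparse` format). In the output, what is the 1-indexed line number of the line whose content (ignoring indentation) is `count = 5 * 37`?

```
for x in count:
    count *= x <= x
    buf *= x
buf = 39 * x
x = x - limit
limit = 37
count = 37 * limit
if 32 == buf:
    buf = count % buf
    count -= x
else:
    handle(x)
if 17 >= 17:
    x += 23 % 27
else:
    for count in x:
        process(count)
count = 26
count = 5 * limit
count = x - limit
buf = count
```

18

Transformed code:
for x in count:
    count = count * (x <= x)
    buf = buf * x
buf = 39 * x
x = x - 37
count = 37 * 37
if 32 == buf:
    buf = count % buf
    count = count - x
else:
    handle(x)
if 17 >= 17:
    x = x + 23 % 27
else:
    for count in x:
        process(count)
count = 26
count = 5 * 37
count = x - 37
buf = count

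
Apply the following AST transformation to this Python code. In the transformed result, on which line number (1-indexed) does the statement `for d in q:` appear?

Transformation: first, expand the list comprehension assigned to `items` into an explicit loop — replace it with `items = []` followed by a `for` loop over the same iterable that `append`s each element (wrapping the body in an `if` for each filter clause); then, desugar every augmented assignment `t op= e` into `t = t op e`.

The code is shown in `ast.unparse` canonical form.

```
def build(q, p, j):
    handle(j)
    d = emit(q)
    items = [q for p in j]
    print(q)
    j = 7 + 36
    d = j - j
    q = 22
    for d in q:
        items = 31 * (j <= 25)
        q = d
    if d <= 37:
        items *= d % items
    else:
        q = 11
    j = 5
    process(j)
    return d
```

11

Transformed code:
def build(q, p, j):
    handle(j)
    d = emit(q)
    items = []
    for p in j:
        items.append(q)
    print(q)
    j = 7 + 36
    d = j - j
    q = 22
    for d in q:
        items = 31 * (j <= 25)
        q = d
    if d <= 37:
        items = items * (d % items)
    else:
        q = 11
    j = 5
    process(j)
    return d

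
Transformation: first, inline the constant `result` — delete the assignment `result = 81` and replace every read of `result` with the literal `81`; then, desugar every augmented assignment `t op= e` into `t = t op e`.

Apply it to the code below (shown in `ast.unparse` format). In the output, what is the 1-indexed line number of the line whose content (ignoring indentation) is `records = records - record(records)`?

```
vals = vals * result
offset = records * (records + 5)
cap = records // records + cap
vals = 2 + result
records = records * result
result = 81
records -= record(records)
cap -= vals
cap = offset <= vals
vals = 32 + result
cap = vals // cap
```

6

Transformed code:
vals = vals * 81
offset = records * (records + 5)
cap = records // records + cap
vals = 2 + 81
records = records * 81
records = records - record(records)
cap = cap - vals
cap = offset <= vals
vals = 32 + 81
cap = vals // cap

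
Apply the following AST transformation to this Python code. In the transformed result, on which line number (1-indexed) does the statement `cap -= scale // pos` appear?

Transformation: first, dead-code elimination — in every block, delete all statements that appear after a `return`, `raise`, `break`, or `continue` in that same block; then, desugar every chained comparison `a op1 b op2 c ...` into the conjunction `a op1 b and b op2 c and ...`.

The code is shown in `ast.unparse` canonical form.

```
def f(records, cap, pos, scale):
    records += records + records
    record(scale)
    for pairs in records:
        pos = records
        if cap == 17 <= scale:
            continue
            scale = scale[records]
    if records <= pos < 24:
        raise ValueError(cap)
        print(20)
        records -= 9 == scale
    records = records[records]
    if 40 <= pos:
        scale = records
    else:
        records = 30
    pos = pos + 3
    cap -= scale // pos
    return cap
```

16

Transformed code:
def f(records, cap, pos, scale):
    records += records + records
    record(scale)
    for pairs in records:
        pos = records
        if cap == 17 and 17 <= scale:
            continue
    if records <= pos and pos < 24:
        raise ValueError(cap)
    records = records[records]
    if 40 <= pos:
        scale = records
    else:
        records = 30
    pos = pos + 3
    cap -= scale // pos
    return cap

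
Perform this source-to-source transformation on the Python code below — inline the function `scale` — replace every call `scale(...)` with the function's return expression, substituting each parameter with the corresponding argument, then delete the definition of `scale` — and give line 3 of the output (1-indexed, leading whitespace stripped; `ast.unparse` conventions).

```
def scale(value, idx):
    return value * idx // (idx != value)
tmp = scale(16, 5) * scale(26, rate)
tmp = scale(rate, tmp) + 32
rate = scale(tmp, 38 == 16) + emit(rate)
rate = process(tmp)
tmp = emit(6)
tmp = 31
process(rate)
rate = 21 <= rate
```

Transformed code:
tmp = 16 * 5 // (5 != 16) * (26 * rate // (rate != 26))
tmp = rate * tmp // (tmp != rate) + 32
rate = tmp * (38 == 16) // ((38 == 16) != tmp) + emit(rate)
rate = process(tmp)
tmp = emit(6)
tmp = 31
process(rate)
rate = 21 <= rate

rate = tmp * (38 == 16) // ((38 == 16) != tmp) + emit(rate)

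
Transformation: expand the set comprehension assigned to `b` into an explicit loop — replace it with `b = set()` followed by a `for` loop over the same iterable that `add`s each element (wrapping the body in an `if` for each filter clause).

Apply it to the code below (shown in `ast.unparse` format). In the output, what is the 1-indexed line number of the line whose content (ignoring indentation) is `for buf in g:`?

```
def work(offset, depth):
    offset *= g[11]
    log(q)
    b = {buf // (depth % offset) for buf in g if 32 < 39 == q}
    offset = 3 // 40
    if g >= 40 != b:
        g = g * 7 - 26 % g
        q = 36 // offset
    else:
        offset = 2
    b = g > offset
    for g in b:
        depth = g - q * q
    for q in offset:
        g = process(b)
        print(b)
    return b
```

Transformed code:
def work(offset, depth):
    offset *= g[11]
    log(q)
    b = set()
    for buf in g:
        if 32 < 39 == q:
            b.add(buf // (depth % offset))
    offset = 3 // 40
    if g >= 40 != b:
        g = g * 7 - 26 % g
        q = 36 // offset
    else:
        offset = 2
    b = g > offset
    for g in b:
        depth = g - q * q
    for q in offset:
        g = process(b)
        print(b)
    return b

5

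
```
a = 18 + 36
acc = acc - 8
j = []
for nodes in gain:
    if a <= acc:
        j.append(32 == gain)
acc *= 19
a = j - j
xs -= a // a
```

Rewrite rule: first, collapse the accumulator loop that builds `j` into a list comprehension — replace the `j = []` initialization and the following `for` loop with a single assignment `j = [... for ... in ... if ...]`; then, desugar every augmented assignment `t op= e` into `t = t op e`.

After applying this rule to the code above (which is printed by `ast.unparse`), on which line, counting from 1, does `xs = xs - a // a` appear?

Transformed code:
a = 18 + 36
acc = acc - 8
j = [32 == gain for nodes in gain if a <= acc]
acc = acc * 19
a = j - j
xs = xs - a // a

6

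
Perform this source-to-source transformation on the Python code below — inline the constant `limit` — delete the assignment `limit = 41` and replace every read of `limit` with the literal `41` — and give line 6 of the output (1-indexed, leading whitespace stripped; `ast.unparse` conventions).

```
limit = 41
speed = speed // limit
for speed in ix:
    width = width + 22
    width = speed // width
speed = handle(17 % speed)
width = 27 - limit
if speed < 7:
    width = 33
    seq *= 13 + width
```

Transformed code:
speed = speed // 41
for speed in ix:
    width = width + 22
    width = speed // width
speed = handle(17 % speed)
width = 27 - 41
if speed < 7:
    width = 33
    seq *= 13 + width

width = 27 - 41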